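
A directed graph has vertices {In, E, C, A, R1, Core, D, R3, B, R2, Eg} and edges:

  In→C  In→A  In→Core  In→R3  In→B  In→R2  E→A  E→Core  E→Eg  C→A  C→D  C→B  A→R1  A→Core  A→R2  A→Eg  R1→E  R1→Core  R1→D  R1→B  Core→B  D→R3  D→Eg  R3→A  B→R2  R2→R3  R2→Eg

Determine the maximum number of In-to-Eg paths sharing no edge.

4

Assign every edge capacity 1; by Menger, the answer equals the max flow.
Path In→A→Eg (+1); total 1.
Path In→R2→Eg (+1); total 2.
Path In→C→D→Eg (+1); total 3.
Path In→R3→A→R1→E→Eg (+1); total 4.
No residual In→Eg path; max flow = 4.
Certifying cut of size 4: {In→A, In→C, R2→Eg, R3→A}.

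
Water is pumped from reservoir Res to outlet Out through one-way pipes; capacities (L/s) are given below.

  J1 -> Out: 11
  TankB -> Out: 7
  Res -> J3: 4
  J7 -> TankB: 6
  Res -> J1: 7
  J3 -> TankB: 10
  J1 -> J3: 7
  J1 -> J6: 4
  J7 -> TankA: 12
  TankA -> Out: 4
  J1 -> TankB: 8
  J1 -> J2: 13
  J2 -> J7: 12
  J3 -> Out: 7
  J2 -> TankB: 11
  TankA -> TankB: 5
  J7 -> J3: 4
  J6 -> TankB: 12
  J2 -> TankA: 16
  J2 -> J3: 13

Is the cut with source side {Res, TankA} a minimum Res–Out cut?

No — its capacity is 20, but the minimum cut has capacity 11.

Given cut capacity: 7 + 4 + 5 + 4 = 20.
Augment Res→J1→Out: bottleneck 7, flow now 7.
Augment Res→J3→Out: bottleneck 4, flow now 11.
No augmenting path remains; maximum flow = 11.
In the residual graph, reachable from Res: {Res}.
Min-cut edges: Res→J1 (7), Res→J3 (4); capacity 7 + 4 = 11.
Cut capacity 20 exceeds the max flow 11, so it is not minimum.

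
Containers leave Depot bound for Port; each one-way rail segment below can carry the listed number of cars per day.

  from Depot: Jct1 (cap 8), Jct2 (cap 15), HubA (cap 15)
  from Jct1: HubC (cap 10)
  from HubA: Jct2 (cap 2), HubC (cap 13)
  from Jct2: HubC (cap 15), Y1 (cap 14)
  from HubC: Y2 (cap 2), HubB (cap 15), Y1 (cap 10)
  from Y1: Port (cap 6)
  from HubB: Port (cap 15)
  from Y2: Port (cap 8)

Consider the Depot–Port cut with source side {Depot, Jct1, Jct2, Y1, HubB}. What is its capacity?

61

Edges leaving {Depot, Jct1, Jct2, Y1, HubB}: Depot→HubA (15), Jct1→HubC (10), Jct2→HubC (15), Y1→Port (6), HubB→Port (15).
Cut capacity = 15 + 10 + 15 + 6 + 15 = 61.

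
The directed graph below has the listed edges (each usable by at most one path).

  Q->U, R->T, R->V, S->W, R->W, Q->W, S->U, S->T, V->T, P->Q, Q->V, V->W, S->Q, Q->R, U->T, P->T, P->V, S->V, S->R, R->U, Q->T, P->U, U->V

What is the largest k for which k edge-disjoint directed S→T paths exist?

Assign every edge capacity 1; by Menger, the answer equals the max flow.
Path S→T (+1); total 1.
Path S→Q→T (+1); total 2.
Path S→R→T (+1); total 3.
Path S→U→T (+1); total 4.
Path S→V→T (+1); total 5.
No residual S→T path; max flow = 5.
Certifying cut of size 5: {S→Q, S→R, S→T, S→U, S→V}.

5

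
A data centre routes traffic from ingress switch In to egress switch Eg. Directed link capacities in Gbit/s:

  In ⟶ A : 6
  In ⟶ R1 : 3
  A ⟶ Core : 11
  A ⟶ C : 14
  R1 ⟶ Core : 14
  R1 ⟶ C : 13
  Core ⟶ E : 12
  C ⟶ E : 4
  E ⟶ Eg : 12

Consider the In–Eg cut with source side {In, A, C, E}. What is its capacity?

26

Edges leaving {In, A, C, E}: In→R1 (3), A→Core (11), E→Eg (12).
Cut capacity = 3 + 11 + 12 = 26.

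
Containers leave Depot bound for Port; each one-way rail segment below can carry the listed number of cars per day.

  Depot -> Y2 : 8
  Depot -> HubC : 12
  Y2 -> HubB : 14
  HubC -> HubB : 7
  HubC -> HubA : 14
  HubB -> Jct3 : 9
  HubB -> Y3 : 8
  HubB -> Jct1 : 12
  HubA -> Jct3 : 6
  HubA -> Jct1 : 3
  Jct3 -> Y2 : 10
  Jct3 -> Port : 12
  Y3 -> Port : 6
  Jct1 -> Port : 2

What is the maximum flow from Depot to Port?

20

Augment Depot→Y2→HubB→Jct3→Port: bottleneck 8, flow now 8.
Augment Depot→HubC→HubB→Jct3→Port: bottleneck 1, flow now 9.
Augment Depot→HubC→HubB→Y3→Port: bottleneck 6, flow now 15.
Augment Depot→HubC→HubA→Jct3→Port: bottleneck 3, flow now 18.
Augment Depot→HubC→HubA→Jct1→Port: bottleneck 2, flow now 20.
No augmenting path remains; maximum flow = 20.
In the residual graph, reachable from Depot: {Depot}.
Min-cut edges: Depot→Y2 (8), Depot→HubC (12); capacity 8 + 12 = 20.
This cut is saturated, so no flow can exceed 20.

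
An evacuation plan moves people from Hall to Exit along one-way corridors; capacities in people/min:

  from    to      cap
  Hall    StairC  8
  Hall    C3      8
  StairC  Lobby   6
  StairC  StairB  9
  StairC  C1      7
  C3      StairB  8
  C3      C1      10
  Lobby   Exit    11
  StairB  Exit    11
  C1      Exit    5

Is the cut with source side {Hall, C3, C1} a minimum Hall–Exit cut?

Given cut capacity: 8 + 8 + 5 = 21.
Augment Hall→StairC→Lobby→Exit: bottleneck 6, flow now 6.
Augment Hall→StairC→StairB→Exit: bottleneck 2, flow now 8.
Augment Hall→C3→StairB→Exit: bottleneck 8, flow now 16.
No augmenting path remains; maximum flow = 16.
In the residual graph, reachable from Hall: {Hall}.
Min-cut edges: Hall→StairC (8), Hall→C3 (8); capacity 8 + 8 = 16.
Cut capacity 21 exceeds the max flow 16, so it is not minimum.

No — its capacity is 21, but the minimum cut has capacity 16.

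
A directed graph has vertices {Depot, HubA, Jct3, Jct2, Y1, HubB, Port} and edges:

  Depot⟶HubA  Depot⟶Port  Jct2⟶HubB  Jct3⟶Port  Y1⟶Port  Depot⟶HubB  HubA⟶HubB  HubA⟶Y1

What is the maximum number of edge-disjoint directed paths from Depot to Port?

2

Assign every edge capacity 1; by Menger, the answer equals the max flow.
Path Depot→Port (+1); total 1.
Path Depot→HubA→Y1→Port (+1); total 2.
No residual Depot→Port path; max flow = 2.
Certifying cut of size 2: {Depot→HubA, Depot→Port}.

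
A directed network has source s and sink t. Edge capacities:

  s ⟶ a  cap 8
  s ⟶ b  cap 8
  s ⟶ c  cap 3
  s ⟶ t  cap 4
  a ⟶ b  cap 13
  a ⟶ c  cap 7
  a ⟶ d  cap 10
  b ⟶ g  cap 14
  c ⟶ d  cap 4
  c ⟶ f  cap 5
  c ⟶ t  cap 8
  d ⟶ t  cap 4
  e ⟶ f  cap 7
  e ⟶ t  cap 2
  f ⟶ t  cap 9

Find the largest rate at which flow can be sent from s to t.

15

Augment s→t: bottleneck 4, flow now 4.
Augment s→c→t: bottleneck 3, flow now 7.
Augment s→a→c→t: bottleneck 5, flow now 12.
Augment s→a→d→t: bottleneck 3, flow now 15.
No augmenting path remains; maximum flow = 15.
In the residual graph, reachable from s: {s, b, g}.
Min-cut edges: s→a (8), s→c (3), s→t (4); capacity 8 + 3 + 4 = 15.
This cut is saturated, so no flow can exceed 15.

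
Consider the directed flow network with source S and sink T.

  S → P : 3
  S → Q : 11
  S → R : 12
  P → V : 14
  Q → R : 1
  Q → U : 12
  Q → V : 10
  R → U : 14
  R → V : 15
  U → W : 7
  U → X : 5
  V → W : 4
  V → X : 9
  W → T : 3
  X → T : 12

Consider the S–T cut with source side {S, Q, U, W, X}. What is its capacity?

41

Edges leaving {S, Q, U, W, X}: S→P (3), S→R (12), Q→R (1), Q→V (10), W→T (3), X→T (12).
Cut capacity = 3 + 12 + 1 + 10 + 3 + 12 = 41.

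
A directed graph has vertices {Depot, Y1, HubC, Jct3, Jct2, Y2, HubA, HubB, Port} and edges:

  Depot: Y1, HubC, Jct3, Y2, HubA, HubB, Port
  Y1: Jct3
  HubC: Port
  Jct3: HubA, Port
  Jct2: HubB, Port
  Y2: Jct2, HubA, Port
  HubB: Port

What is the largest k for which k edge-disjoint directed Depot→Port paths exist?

Assign every edge capacity 1; by Menger, the answer equals the max flow.
Path Depot→Port (+1); total 1.
Path Depot→HubC→Port (+1); total 2.
Path Depot→Jct3→Port (+1); total 3.
Path Depot→Y2→Port (+1); total 4.
Path Depot→HubB→Port (+1); total 5.
No residual Depot→Port path; max flow = 5.
Certifying cut of size 5: {Depot→HubB, Depot→HubC, Depot→Port, Depot→Y2, Jct3→Port}.

5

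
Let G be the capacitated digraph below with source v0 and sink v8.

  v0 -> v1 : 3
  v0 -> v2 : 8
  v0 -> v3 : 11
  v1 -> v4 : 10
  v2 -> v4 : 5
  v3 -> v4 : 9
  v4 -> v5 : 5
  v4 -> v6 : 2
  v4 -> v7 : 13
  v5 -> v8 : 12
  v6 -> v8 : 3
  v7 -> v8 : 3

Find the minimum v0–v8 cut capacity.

Augment v0→v1→v4→v5→v8: bottleneck 3, flow now 3.
Augment v0→v2→v4→v5→v8: bottleneck 2, flow now 5.
Augment v0→v2→v4→v6→v8: bottleneck 2, flow now 7.
Augment v0→v2→v4→v7→v8: bottleneck 1, flow now 8.
Augment v0→v3→v4→v7→v8: bottleneck 2, flow now 10.
No augmenting path remains; maximum flow = 10.
By max-flow min-cut, the minimum cut capacity equals the max flow.
In the residual graph, reachable from v0: {v0, v1, v2, v3, v4, v7}.
Min-cut edges: v4→v5 (5), v4→v6 (2), v7→v8 (3); capacity 5 + 2 + 3 = 10.

10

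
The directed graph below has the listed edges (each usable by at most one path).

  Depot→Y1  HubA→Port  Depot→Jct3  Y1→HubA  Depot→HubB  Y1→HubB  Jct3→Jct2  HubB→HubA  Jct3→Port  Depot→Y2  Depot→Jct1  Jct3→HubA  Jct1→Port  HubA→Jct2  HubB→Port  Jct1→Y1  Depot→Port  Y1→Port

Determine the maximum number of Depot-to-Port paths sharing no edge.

Assign every edge capacity 1; by Menger, the answer equals the max flow.
Path Depot→Port (+1); total 1.
Path Depot→Jct3→Port (+1); total 2.
Path Depot→Jct1→Port (+1); total 3.
Path Depot→Y1→Port (+1); total 4.
Path Depot→HubB→Port (+1); total 5.
No residual Depot→Port path; max flow = 5.
Certifying cut of size 5: {Depot→HubB, Depot→Jct1, Depot→Jct3, Depot→Port, Depot→Y1}.

5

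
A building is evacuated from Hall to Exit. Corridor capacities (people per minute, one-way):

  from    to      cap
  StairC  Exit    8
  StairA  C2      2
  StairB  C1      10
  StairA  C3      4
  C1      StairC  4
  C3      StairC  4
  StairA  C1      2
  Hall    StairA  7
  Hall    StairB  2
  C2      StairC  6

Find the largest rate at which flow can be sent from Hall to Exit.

8

Augment Hall→StairA→C3→StairC→Exit: bottleneck 4, flow now 4.
Augment Hall→StairA→C1→StairC→Exit: bottleneck 2, flow now 6.
Augment Hall→StairA→C2→StairC→Exit: bottleneck 1, flow now 7.
Augment Hall→StairB→C1→StairC→Exit: bottleneck 1, flow now 8.
No augmenting path remains; maximum flow = 8.
In the residual graph, reachable from Hall: {Hall, StairA, StairB, C3, C1, C2, StairC}.
Min-cut edges: StairC→Exit (8); capacity 8 = 8.
This cut is saturated, so no flow can exceed 8.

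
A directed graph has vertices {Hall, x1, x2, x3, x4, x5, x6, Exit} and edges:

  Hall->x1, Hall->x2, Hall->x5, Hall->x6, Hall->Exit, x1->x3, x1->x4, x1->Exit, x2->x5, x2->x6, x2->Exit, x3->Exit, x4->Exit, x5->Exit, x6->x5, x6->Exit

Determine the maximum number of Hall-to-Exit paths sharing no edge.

Assign every edge capacity 1; by Menger, the answer equals the max flow.
Path Hall→Exit (+1); total 1.
Path Hall→x1→Exit (+1); total 2.
Path Hall→x2→Exit (+1); total 3.
Path Hall→x5→Exit (+1); total 4.
Path Hall→x6→Exit (+1); total 5.
No residual Hall→Exit path; max flow = 5.
Certifying cut of size 5: {Hall→Exit, Hall→x1, Hall→x2, Hall→x5, Hall→x6}.

5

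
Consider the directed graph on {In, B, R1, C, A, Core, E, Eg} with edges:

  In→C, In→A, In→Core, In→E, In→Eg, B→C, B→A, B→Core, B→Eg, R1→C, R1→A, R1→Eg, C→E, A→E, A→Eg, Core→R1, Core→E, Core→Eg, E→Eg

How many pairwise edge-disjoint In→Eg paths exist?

4

Assign every edge capacity 1; by Menger, the answer equals the max flow.
Path In→Eg (+1); total 1.
Path In→A→Eg (+1); total 2.
Path In→Core→Eg (+1); total 3.
Path In→E→Eg (+1); total 4.
No residual In→Eg path; max flow = 4.
Certifying cut of size 4: {E→Eg, In→A, In→Core, In→Eg}.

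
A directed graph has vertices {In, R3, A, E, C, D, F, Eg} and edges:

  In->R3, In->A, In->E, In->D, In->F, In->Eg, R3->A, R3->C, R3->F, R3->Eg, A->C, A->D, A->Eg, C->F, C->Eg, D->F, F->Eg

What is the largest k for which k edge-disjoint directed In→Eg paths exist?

4

Assign every edge capacity 1; by Menger, the answer equals the max flow.
Path In→Eg (+1); total 1.
Path In→R3→Eg (+1); total 2.
Path In→A→Eg (+1); total 3.
Path In→F→Eg (+1); total 4.
No residual In→Eg path; max flow = 4.
Certifying cut of size 4: {F→Eg, In→A, In→Eg, In→R3}.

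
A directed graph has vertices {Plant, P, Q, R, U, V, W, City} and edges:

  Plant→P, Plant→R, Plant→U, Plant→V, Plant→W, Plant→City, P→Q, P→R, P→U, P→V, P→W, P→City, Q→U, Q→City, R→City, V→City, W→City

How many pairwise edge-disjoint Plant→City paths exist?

5

Assign every edge capacity 1; by Menger, the answer equals the max flow.
Path Plant→City (+1); total 1.
Path Plant→P→City (+1); total 2.
Path Plant→R→City (+1); total 3.
Path Plant→V→City (+1); total 4.
Path Plant→W→City (+1); total 5.
No residual Plant→City path; max flow = 5.
Certifying cut of size 5: {Plant→City, Plant→P, Plant→R, Plant→V, Plant→W}.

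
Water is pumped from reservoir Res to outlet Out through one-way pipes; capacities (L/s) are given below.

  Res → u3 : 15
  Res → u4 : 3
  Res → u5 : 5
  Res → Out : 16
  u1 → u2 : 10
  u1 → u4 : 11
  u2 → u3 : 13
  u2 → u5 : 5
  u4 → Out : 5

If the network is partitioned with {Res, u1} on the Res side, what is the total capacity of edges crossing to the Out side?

60

Edges leaving {Res, u1}: Res→u3 (15), Res→u4 (3), Res→u5 (5), Res→Out (16), u1→u2 (10), u1→u4 (11).
Cut capacity = 15 + 3 + 5 + 16 + 10 + 11 = 60.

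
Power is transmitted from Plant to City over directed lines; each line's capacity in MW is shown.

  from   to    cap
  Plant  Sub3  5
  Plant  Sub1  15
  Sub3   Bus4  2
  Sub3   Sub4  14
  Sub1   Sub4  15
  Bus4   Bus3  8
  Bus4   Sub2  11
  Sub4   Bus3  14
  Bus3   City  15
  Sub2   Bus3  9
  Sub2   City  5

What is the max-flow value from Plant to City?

Augment Plant→Sub3→Bus4→Bus3→City: bottleneck 2, flow now 2.
Augment Plant→Sub3→Sub4→Bus3→City: bottleneck 3, flow now 5.
Augment Plant→Sub1→Sub4→Bus3→City: bottleneck 10, flow now 15.
Augment Plant→Sub1→Sub4→Bus3→Bus4→Sub2→City: bottleneck 1, flow now 16. (uses reverse residual edge)
No augmenting path remains; maximum flow = 16.
In the residual graph, reachable from Plant: {Plant, Sub3, Sub1, Sub4}.
Min-cut edges: Sub3→Bus4 (2), Sub4→Bus3 (14); capacity 2 + 14 = 16.
This cut is saturated, so no flow can exceed 16.

16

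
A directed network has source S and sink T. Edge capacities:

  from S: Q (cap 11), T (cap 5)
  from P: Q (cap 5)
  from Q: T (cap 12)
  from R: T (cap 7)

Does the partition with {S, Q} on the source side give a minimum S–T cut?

No — its capacity is 17, but the minimum cut has capacity 16.

Given cut capacity: 5 + 12 = 17.
Augment S→T: bottleneck 5, flow now 5.
Augment S→Q→T: bottleneck 11, flow now 16.
No augmenting path remains; maximum flow = 16.
In the residual graph, reachable from S: {S}.
Min-cut edges: S→Q (11), S→T (5); capacity 11 + 5 = 16.
Cut capacity 17 exceeds the max flow 16, so it is not minimum.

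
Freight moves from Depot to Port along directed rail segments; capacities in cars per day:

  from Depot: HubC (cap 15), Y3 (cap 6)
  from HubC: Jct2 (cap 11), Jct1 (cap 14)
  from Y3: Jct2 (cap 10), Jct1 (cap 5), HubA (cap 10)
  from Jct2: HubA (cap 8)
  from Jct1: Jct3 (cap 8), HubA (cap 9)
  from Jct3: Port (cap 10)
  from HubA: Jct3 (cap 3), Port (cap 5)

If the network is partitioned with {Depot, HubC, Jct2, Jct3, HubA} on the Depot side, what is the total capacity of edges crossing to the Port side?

Edges leaving {Depot, HubC, Jct2, Jct3, HubA}: Depot→Y3 (6), HubC→Jct1 (14), Jct3→Port (10), HubA→Port (5).
Cut capacity = 6 + 14 + 10 + 5 = 35.

35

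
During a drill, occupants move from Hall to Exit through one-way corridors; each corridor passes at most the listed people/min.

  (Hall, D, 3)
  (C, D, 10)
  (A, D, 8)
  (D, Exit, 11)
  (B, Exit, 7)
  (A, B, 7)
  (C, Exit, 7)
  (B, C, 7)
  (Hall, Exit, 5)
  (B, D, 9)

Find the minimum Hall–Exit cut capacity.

Augment Hall→Exit: bottleneck 5, flow now 5.
Augment Hall→D→Exit: bottleneck 3, flow now 8.
No augmenting path remains; maximum flow = 8.
By max-flow min-cut, the minimum cut capacity equals the max flow.
In the residual graph, reachable from Hall: {Hall}.
Min-cut edges: Hall→D (3), Hall→Exit (5); capacity 3 + 5 = 8.

8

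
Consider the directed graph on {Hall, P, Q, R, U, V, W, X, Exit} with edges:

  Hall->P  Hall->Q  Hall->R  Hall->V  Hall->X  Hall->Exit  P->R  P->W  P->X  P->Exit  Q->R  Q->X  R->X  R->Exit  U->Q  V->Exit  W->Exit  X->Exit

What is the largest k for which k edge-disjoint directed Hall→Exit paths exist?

Assign every edge capacity 1; by Menger, the answer equals the max flow.
Path Hall→Exit (+1); total 1.
Path Hall→P→Exit (+1); total 2.
Path Hall→R→Exit (+1); total 3.
Path Hall→V→Exit (+1); total 4.
Path Hall→X→Exit (+1); total 5.
No residual Hall→Exit path; max flow = 5.
Certifying cut of size 5: {Hall→Exit, Hall→P, Hall→V, R→Exit, X→Exit}.

5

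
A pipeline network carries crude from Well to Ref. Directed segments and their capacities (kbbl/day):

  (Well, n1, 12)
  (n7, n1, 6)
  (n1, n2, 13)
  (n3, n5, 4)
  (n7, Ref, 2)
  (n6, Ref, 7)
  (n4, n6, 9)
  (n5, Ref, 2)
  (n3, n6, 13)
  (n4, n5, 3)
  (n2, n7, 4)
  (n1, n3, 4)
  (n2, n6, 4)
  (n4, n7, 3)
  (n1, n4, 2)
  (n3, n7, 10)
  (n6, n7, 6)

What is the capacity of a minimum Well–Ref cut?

Augment Well→n1→n2→n6→Ref: bottleneck 4, flow now 4.
Augment Well→n1→n2→n7→Ref: bottleneck 2, flow now 6.
Augment Well→n1→n3→n5→Ref: bottleneck 2, flow now 8.
Augment Well→n1→n3→n6→Ref: bottleneck 2, flow now 10.
Augment Well→n1→n4→n6→Ref: bottleneck 1, flow now 11.
No augmenting path remains; maximum flow = 11.
By max-flow min-cut, the minimum cut capacity equals the max flow.
In the residual graph, reachable from Well: {Well, n1, n2, n3, n4, n5, n6, n7}.
Min-cut edges: n5→Ref (2), n6→Ref (7), n7→Ref (2); capacity 2 + 7 + 2 = 11.

11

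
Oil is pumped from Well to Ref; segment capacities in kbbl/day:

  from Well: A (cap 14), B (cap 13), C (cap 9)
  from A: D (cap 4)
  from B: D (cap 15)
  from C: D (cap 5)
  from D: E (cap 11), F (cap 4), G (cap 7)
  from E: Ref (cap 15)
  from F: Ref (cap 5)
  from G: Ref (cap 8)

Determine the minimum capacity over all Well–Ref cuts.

22

Augment Well→A→D→E→Ref: bottleneck 4, flow now 4.
Augment Well→B→D→E→Ref: bottleneck 7, flow now 11.
Augment Well→B→D→F→Ref: bottleneck 4, flow now 15.
Augment Well→B→D→G→Ref: bottleneck 2, flow now 17.
Augment Well→C→D→G→Ref: bottleneck 5, flow now 22.
No augmenting path remains; maximum flow = 22.
By max-flow min-cut, the minimum cut capacity equals the max flow.
In the residual graph, reachable from Well: {Well, A, C}.
Min-cut edges: Well→B (13), A→D (4), C→D (5); capacity 13 + 4 + 5 = 22.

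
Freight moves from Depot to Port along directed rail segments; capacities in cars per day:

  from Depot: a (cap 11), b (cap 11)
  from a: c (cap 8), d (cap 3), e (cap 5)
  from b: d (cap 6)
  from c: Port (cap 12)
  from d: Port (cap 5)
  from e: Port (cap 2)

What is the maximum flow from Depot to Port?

15

Augment Depot→a→c→Port: bottleneck 8, flow now 8.
Augment Depot→a→d→Port: bottleneck 3, flow now 11.
Augment Depot→b→d→Port: bottleneck 2, flow now 13.
Augment Depot→b→d→a→e→Port: bottleneck 2, flow now 15. (uses reverse residual edge)
No augmenting path remains; maximum flow = 15.
In the residual graph, reachable from Depot: {Depot, a, b, d, e}.
Min-cut edges: a→c (8), d→Port (5), e→Port (2); capacity 8 + 5 + 2 = 15.
This cut is saturated, so no flow can exceed 15.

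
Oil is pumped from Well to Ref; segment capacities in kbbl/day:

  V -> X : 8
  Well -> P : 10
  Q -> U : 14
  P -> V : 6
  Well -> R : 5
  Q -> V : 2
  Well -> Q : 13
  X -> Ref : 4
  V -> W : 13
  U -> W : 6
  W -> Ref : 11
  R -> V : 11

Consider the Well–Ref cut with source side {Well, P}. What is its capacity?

Edges leaving {Well, P}: Well→Q (13), Well→R (5), P→V (6).
Cut capacity = 13 + 5 + 6 = 24.

24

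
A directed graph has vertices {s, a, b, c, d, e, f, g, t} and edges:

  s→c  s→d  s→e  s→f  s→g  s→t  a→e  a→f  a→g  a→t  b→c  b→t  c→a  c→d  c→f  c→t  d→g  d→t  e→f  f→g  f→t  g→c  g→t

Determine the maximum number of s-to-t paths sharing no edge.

6

Assign every edge capacity 1; by Menger, the answer equals the max flow.
Path s→t (+1); total 1.
Path s→c→t (+1); total 2.
Path s→d→t (+1); total 3.
Path s→f→t (+1); total 4.
Path s→g→t (+1); total 5.
Path s→e→f→g→c→a→t (+1); total 6.
No residual s→t path; max flow = 6.
Certifying cut of size 6: {s→c, s→d, s→e, s→f, s→g, s→t}.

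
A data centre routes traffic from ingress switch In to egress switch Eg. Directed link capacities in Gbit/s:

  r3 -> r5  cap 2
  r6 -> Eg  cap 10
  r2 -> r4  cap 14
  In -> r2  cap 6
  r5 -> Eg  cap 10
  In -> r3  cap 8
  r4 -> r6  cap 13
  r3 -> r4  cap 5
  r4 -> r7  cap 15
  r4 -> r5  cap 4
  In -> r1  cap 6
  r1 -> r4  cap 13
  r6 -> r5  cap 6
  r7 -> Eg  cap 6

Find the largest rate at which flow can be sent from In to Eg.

Augment In→r3→r5→Eg: bottleneck 2, flow now 2.
Augment In→r1→r4→r5→Eg: bottleneck 4, flow now 6.
Augment In→r1→r4→r6→Eg: bottleneck 2, flow now 8.
Augment In→r2→r4→r6→Eg: bottleneck 6, flow now 14.
Augment In→r3→r4→r6→Eg: bottleneck 2, flow now 16.
Augment In→r3→r4→r7→Eg: bottleneck 3, flow now 19.
No augmenting path remains; maximum flow = 19.
In the residual graph, reachable from In: {In, r3}.
Min-cut edges: In→r1 (6), In→r2 (6), r3→r4 (5), r3→r5 (2); capacity 6 + 6 + 5 + 2 = 19.
This cut is saturated, so no flow can exceed 19.

19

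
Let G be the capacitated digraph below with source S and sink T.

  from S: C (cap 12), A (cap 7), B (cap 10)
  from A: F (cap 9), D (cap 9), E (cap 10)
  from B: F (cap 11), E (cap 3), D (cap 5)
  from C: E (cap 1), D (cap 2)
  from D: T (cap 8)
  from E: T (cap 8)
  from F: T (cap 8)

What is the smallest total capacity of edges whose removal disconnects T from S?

Augment S→A→D→T: bottleneck 7, flow now 7.
Augment S→B→D→T: bottleneck 1, flow now 8.
Augment S→B→E→T: bottleneck 3, flow now 11.
Augment S→B→F→T: bottleneck 6, flow now 17.
Augment S→C→E→T: bottleneck 1, flow now 18.
Augment S→C→D→A→E→T: bottleneck 2, flow now 20. (uses reverse residual edge)
No augmenting path remains; maximum flow = 20.
By max-flow min-cut, the minimum cut capacity equals the max flow.
In the residual graph, reachable from S: {S, C}.
Min-cut edges: S→A (7), S→B (10), C→D (2), C→E (1); capacity 7 + 10 + 2 + 1 = 20.

20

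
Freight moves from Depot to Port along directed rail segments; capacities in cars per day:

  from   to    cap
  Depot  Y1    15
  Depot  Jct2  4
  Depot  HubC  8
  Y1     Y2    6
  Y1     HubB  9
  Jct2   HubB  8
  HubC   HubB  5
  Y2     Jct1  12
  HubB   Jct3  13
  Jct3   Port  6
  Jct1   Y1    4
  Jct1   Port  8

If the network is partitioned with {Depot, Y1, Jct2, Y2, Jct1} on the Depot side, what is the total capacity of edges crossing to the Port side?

Edges leaving {Depot, Y1, Jct2, Y2, Jct1}: Depot→HubC (8), Y1→HubB (9), Jct2→HubB (8), Jct1→Port (8).
Cut capacity = 8 + 9 + 8 + 8 = 33.

33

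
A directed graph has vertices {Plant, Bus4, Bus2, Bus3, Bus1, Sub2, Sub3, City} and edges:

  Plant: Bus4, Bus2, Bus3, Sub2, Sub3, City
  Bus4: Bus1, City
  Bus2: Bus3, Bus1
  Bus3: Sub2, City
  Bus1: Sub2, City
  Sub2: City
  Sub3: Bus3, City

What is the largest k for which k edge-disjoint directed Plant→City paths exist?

Assign every edge capacity 1; by Menger, the answer equals the max flow.
Path Plant→City (+1); total 1.
Path Plant→Bus4→City (+1); total 2.
Path Plant→Bus3→City (+1); total 3.
Path Plant→Sub2→City (+1); total 4.
Path Plant→Sub3→City (+1); total 5.
Path Plant→Bus2→Bus1→City (+1); total 6.
No residual Plant→City path; max flow = 6.
Certifying cut of size 6: {Plant→Bus2, Plant→Bus3, Plant→Bus4, Plant→City, Plant→Sub2, Plant→Sub3}.

6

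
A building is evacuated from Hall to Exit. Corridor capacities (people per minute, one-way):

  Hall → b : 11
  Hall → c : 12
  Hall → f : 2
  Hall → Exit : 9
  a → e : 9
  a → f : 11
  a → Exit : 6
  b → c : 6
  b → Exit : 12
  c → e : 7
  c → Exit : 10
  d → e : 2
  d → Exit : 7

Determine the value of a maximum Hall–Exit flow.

30

Augment Hall→Exit: bottleneck 9, flow now 9.
Augment Hall→b→Exit: bottleneck 11, flow now 20.
Augment Hall→c→Exit: bottleneck 10, flow now 30.
No augmenting path remains; maximum flow = 30.
In the residual graph, reachable from Hall: {Hall, c, e, f}.
Min-cut edges: Hall→b (11), Hall→Exit (9), c→Exit (10); capacity 11 + 9 + 10 = 30.
This cut is saturated, so no flow can exceed 30.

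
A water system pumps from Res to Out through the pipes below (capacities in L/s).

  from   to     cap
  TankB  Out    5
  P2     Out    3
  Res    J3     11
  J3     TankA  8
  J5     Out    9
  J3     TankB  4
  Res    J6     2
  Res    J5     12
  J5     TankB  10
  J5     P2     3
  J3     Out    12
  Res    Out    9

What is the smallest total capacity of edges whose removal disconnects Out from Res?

32

Augment Res→Out: bottleneck 9, flow now 9.
Augment Res→J5→Out: bottleneck 9, flow now 18.
Augment Res→J3→Out: bottleneck 11, flow now 29.
Augment Res→J5→P2→Out: bottleneck 3, flow now 32.
No augmenting path remains; maximum flow = 32.
By max-flow min-cut, the minimum cut capacity equals the max flow.
In the residual graph, reachable from Res: {Res, J6}.
Min-cut edges: Res→J5 (12), Res→J3 (11), Res→Out (9); capacity 12 + 11 + 9 = 32.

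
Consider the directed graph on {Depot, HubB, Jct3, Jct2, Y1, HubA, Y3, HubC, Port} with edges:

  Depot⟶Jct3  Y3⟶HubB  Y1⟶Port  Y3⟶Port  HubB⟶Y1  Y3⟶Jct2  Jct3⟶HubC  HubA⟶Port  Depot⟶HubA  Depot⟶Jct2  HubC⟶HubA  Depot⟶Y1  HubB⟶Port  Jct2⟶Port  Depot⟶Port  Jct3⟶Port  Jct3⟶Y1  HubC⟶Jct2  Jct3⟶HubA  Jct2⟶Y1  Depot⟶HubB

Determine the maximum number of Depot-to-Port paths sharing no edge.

6

Assign every edge capacity 1; by Menger, the answer equals the max flow.
Path Depot→Port (+1); total 1.
Path Depot→HubB→Port (+1); total 2.
Path Depot→Jct3→Port (+1); total 3.
Path Depot→Jct2→Port (+1); total 4.
Path Depot→Y1→Port (+1); total 5.
Path Depot→HubA→Port (+1); total 6.
No residual Depot→Port path; max flow = 6.
Certifying cut of size 6: {Depot→HubA, Depot→HubB, Depot→Jct2, Depot→Jct3, Depot→Port, Depot→Y1}.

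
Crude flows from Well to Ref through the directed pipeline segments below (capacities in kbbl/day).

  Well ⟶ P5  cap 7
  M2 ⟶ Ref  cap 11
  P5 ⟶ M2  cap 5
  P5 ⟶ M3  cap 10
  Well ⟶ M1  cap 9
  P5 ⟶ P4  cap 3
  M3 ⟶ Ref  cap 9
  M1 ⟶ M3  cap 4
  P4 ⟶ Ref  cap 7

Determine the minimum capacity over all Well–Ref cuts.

Augment Well→P5→M2→Ref: bottleneck 5, flow now 5.
Augment Well→P5→P4→Ref: bottleneck 2, flow now 7.
Augment Well→M1→M3→Ref: bottleneck 4, flow now 11.
No augmenting path remains; maximum flow = 11.
By max-flow min-cut, the minimum cut capacity equals the max flow.
In the residual graph, reachable from Well: {Well, M1}.
Min-cut edges: Well→P5 (7), M1→M3 (4); capacity 7 + 4 = 11.

11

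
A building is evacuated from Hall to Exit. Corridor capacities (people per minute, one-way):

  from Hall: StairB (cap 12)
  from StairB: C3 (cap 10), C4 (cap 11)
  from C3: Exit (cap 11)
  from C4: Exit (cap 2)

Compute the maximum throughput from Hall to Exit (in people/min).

Augment Hall→StairB→C3→Exit: bottleneck 10, flow now 10.
Augment Hall→StairB→C4→Exit: bottleneck 2, flow now 12.
No augmenting path remains; maximum flow = 12.
In the residual graph, reachable from Hall: {Hall}.
Min-cut edges: Hall→StairB (12); capacity 12 = 12.
This cut is saturated, so no flow can exceed 12.

12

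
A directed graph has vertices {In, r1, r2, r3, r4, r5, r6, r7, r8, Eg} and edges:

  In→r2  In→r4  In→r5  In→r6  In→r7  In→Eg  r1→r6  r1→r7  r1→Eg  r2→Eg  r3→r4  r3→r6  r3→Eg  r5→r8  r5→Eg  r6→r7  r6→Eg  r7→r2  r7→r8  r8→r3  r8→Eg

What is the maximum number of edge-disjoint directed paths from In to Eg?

5

Assign every edge capacity 1; by Menger, the answer equals the max flow.
Path In→Eg (+1); total 1.
Path In→r2→Eg (+1); total 2.
Path In→r5→Eg (+1); total 3.
Path In→r6→Eg (+1); total 4.
Path In→r7→r8→Eg (+1); total 5.
No residual In→Eg path; max flow = 5.
Certifying cut of size 5: {In→Eg, In→r2, In→r5, In→r6, In→r7}.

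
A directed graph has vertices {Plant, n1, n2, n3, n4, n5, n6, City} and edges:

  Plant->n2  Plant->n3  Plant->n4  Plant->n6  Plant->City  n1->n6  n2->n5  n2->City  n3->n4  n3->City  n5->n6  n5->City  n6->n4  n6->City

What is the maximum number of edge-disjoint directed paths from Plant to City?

Assign every edge capacity 1; by Menger, the answer equals the max flow.
Path Plant→City (+1); total 1.
Path Plant→n2→City (+1); total 2.
Path Plant→n3→City (+1); total 3.
Path Plant→n6→City (+1); total 4.
No residual Plant→City path; max flow = 4.
Certifying cut of size 4: {Plant→City, Plant→n2, Plant→n3, Plant→n6}.

4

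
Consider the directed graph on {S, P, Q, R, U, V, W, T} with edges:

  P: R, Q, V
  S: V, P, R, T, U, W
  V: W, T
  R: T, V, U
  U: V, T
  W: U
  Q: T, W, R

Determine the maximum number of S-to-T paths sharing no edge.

Assign every edge capacity 1; by Menger, the answer equals the max flow.
Path S→T (+1); total 1.
Path S→R→T (+1); total 2.
Path S→U→T (+1); total 3.
Path S→V→T (+1); total 4.
Path S→P→Q→T (+1); total 5.
No residual S→T path; max flow = 5.
Certifying cut of size 5: {S→P, S→R, S→T, U→T, V→T}.

5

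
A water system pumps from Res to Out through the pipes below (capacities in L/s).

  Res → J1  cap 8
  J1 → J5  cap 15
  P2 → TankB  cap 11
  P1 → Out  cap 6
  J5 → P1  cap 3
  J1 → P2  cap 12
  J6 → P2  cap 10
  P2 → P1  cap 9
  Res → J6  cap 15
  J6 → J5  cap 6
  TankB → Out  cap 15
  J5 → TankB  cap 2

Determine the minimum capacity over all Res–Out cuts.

Augment Res→J1→P2→TankB→Out: bottleneck 8, flow now 8.
Augment Res→J6→P2→TankB→Out: bottleneck 3, flow now 11.
Augment Res→J6→P2→P1→Out: bottleneck 6, flow now 17.
Augment Res→J6→J5→TankB→Out: bottleneck 2, flow now 19.
No augmenting path remains; maximum flow = 19.
By max-flow min-cut, the minimum cut capacity equals the max flow.
In the residual graph, reachable from Res: {Res, J1, J6, P2, J5, P1}.
Min-cut edges: P2→TankB (11), J5→TankB (2), P1→Out (6); capacity 11 + 2 + 6 = 19.

19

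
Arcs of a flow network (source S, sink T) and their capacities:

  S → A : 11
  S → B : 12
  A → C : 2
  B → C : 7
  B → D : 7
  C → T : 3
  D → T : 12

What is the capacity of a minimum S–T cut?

10

Augment S→A→C→T: bottleneck 2, flow now 2.
Augment S→B→C→T: bottleneck 1, flow now 3.
Augment S→B→D→T: bottleneck 7, flow now 10.
No augmenting path remains; maximum flow = 10.
By max-flow min-cut, the minimum cut capacity equals the max flow.
In the residual graph, reachable from S: {S, A, B, C}.
Min-cut edges: B→D (7), C→T (3); capacity 7 + 3 = 10.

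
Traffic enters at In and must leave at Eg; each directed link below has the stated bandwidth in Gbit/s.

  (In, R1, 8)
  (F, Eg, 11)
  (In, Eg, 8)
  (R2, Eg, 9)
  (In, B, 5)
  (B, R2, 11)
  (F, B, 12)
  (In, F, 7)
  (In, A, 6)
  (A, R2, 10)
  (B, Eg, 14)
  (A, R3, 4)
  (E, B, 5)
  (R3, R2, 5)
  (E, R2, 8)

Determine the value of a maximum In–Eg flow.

Augment In→Eg: bottleneck 8, flow now 8.
Augment In→F→Eg: bottleneck 7, flow now 15.
Augment In→B→Eg: bottleneck 5, flow now 20.
Augment In→A→R2→Eg: bottleneck 6, flow now 26.
No augmenting path remains; maximum flow = 26.
In the residual graph, reachable from In: {In, R1}.
Min-cut edges: In→F (7), In→A (6), In→B (5), In→Eg (8); capacity 7 + 6 + 5 + 8 = 26.
This cut is saturated, so no flow can exceed 26.

26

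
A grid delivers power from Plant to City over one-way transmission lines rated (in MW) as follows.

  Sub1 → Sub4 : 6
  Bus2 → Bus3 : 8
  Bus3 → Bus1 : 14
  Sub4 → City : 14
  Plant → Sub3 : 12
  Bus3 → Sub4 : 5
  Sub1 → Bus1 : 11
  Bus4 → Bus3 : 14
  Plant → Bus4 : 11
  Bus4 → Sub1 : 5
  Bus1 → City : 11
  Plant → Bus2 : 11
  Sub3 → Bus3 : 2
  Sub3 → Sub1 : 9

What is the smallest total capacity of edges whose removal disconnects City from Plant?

22

Augment Plant→Sub3→Sub1→Bus1→City: bottleneck 9, flow now 9.
Augment Plant→Sub3→Bus3→Bus1→City: bottleneck 2, flow now 11.
Augment Plant→Bus4→Sub1→Sub4→City: bottleneck 5, flow now 16.
Augment Plant→Bus4→Bus3→Sub4→City: bottleneck 5, flow now 21.
Augment Plant→Bus4→Bus3→Bus1→Sub1→Sub4→City: bottleneck 1, flow now 22. (uses reverse residual edge)
No augmenting path remains; maximum flow = 22.
By max-flow min-cut, the minimum cut capacity equals the max flow.
In the residual graph, reachable from Plant: {Plant, Sub3, Bus4, Bus2, Sub1, Bus3, Bus1}.
Min-cut edges: Sub1→Sub4 (6), Bus3→Sub4 (5), Bus1→City (11); capacity 6 + 5 + 11 = 22.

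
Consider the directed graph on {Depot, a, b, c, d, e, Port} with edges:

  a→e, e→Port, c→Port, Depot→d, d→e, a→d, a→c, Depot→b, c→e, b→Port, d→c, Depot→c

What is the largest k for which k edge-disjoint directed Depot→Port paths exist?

3

Assign every edge capacity 1; by Menger, the answer equals the max flow.
Path Depot→b→Port (+1); total 1.
Path Depot→c→Port (+1); total 2.
Path Depot→d→e→Port (+1); total 3.
No residual Depot→Port path; max flow = 3.
Certifying cut of size 3: {Depot→b, Depot→c, Depot→d}.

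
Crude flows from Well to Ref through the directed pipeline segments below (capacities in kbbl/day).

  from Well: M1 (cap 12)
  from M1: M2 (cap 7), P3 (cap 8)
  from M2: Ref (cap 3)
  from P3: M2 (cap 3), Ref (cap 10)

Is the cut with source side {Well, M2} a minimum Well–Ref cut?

No — its capacity is 15, but the minimum cut has capacity 11.

Given cut capacity: 12 + 3 = 15.
Augment Well→M1→M2→Ref: bottleneck 3, flow now 3.
Augment Well→M1→P3→Ref: bottleneck 8, flow now 11.
No augmenting path remains; maximum flow = 11.
In the residual graph, reachable from Well: {Well, M1, M2}.
Min-cut edges: M1→P3 (8), M2→Ref (3); capacity 8 + 3 = 11.
Cut capacity 15 exceeds the max flow 11, so it is not minimum.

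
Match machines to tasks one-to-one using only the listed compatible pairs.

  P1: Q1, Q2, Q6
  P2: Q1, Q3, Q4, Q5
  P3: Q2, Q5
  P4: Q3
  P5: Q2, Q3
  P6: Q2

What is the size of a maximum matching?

Unit-capacity flow: source→left, listed edges, right→sink; max matching = max flow.
Augmenting path P1→Q1 (+1); matched 1.
Augmenting path P2→Q3 (+1); matched 2.
Augmenting path P3→Q2 (+1); matched 3.
Augmenting path P4→Q3→P2→Q4 (+1); matched 4.
Augmenting path P5→Q2→P3→Q5 (+1); matched 5.
No augmenting path remains; maximum matching = 5.
König certificate: {P1, P2, P3, Q2, Q3} is a vertex cover of size 5 (every listed pair touches it), so no matching can be larger.

5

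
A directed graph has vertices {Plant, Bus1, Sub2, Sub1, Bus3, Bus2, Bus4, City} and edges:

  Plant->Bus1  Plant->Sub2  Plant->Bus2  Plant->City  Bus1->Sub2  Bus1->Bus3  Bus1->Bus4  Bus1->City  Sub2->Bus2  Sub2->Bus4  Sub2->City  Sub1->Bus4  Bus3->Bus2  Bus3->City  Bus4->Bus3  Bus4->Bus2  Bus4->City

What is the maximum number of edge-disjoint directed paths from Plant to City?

3

Assign every edge capacity 1; by Menger, the answer equals the max flow.
Path Plant→City (+1); total 1.
Path Plant→Bus1→City (+1); total 2.
Path Plant→Sub2→City (+1); total 3.
No residual Plant→City path; max flow = 3.
Certifying cut of size 3: {Plant→Bus1, Plant→City, Plant→Sub2}.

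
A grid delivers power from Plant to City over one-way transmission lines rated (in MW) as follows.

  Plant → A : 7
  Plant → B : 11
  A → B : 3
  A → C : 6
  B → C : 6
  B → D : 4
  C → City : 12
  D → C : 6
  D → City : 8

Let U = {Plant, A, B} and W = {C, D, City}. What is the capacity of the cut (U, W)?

Edges leaving {Plant, A, B}: A→C (6), B→C (6), B→D (4).
Cut capacity = 6 + 6 + 4 = 16.

16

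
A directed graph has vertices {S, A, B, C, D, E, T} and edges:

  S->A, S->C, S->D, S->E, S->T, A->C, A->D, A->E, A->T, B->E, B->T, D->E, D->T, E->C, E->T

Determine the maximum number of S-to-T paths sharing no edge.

4

Assign every edge capacity 1; by Menger, the answer equals the max flow.
Path S→T (+1); total 1.
Path S→A→T (+1); total 2.
Path S→D→T (+1); total 3.
Path S→E→T (+1); total 4.
No residual S→T path; max flow = 4.
Certifying cut of size 4: {S→A, S→D, S→E, S→T}.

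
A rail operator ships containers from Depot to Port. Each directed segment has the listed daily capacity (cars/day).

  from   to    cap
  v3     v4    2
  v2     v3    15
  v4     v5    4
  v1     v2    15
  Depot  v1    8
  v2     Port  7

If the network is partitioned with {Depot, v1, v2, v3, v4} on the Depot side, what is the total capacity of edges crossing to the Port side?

Edges leaving {Depot, v1, v2, v3, v4}: v2→Port (7), v4→v5 (4).
Cut capacity = 7 + 4 = 11.

11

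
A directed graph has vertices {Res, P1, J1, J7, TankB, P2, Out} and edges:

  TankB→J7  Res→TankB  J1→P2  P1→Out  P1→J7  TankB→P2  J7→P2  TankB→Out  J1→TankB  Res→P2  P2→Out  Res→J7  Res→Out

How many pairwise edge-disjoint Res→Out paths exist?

3

Assign every edge capacity 1; by Menger, the answer equals the max flow.
Path Res→Out (+1); total 1.
Path Res→TankB→Out (+1); total 2.
Path Res→P2→Out (+1); total 3.
No residual Res→Out path; max flow = 3.
Certifying cut of size 3: {P2→Out, Res→Out, Res→TankB}.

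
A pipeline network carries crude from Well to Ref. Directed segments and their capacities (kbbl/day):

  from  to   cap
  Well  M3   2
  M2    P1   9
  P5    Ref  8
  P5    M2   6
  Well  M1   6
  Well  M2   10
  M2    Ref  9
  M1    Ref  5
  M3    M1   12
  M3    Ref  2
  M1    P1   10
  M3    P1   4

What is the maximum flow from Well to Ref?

Augment Well→M3→Ref: bottleneck 2, flow now 2.
Augment Well→M1→Ref: bottleneck 5, flow now 7.
Augment Well→M2→Ref: bottleneck 9, flow now 16.
No augmenting path remains; maximum flow = 16.
In the residual graph, reachable from Well: {Well, M1, M2, P1}.
Min-cut edges: Well→M3 (2), M1→Ref (5), M2→Ref (9); capacity 2 + 5 + 9 = 16.
This cut is saturated, so no flow can exceed 16.

16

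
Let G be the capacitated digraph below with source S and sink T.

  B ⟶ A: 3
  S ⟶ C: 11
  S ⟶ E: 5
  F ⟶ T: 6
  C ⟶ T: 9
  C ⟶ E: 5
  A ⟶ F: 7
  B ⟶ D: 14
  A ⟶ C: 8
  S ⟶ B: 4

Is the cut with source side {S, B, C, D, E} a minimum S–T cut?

Given cut capacity: 3 + 9 = 12.
Augment S→C→T: bottleneck 9, flow now 9.
Augment S→B→A→F→T: bottleneck 3, flow now 12.
No augmenting path remains; maximum flow = 12.
Cut capacity 12 equals the max flow, so it is a minimum cut.

Yes — it is a minimum cut (capacity 12).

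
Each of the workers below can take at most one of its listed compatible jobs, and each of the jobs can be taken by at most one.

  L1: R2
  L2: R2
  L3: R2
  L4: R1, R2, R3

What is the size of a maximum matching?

Unit-capacity flow: source→left, listed edges, right→sink; max matching = max flow.
Augmenting path L1→R2 (+1); matched 1.
Augmenting path L4→R1 (+1); matched 2.
No augmenting path remains; maximum matching = 2.
König certificate: {L4, R2} is a vertex cover of size 2 (every listed pair touches it), so no matching can be larger.

2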